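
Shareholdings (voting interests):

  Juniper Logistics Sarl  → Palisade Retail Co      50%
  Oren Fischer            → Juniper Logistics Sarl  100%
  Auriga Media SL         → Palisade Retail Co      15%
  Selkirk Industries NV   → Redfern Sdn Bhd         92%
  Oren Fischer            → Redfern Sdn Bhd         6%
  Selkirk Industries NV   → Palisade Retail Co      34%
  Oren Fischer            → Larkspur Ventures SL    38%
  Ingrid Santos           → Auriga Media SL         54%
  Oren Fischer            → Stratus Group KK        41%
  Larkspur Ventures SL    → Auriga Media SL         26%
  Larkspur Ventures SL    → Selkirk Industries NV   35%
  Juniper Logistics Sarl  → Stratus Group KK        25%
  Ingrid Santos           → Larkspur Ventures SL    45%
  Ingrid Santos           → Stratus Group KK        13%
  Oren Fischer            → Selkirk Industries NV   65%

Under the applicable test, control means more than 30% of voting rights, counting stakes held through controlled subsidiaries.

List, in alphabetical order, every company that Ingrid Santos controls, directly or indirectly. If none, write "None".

Auriga Media SL, Larkspur Ventures SL, Palisade Retail Co, Redfern Sdn Bhd, Selkirk Industries NV

Ingrid holds 45% of Larkspur, so Ingrid controls Larkspur.
Ingrid and Larkspur together hold 54% + 26% = 80% of Auriga, so Ingrid controls Auriga.
Larkspur holds 35% of Selkirk, so Ingrid controls Selkirk.
Selkirk and Auriga together hold 34% + 15% = 49% of Palisade, so Ingrid controls Palisade.
Selkirk holds 92% of Redfern, so Ingrid controls Redfern.
No other company's threshold is met.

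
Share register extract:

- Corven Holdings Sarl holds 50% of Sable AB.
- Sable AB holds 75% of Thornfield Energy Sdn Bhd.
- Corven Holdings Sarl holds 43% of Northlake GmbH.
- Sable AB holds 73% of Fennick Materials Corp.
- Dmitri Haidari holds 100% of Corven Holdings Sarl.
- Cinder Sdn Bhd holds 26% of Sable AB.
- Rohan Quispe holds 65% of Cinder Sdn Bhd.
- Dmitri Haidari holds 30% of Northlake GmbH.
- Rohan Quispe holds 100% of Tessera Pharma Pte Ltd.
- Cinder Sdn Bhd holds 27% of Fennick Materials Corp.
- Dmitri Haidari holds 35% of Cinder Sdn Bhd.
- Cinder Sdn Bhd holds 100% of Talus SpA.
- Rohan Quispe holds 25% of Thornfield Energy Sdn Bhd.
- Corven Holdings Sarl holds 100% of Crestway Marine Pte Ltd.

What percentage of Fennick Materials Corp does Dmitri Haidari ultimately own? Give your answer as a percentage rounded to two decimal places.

52.59%

Dmitri reaches Fennick along 3 paths.
Via Corven → Sable: 100% × 50% × 73% = 36.5%.
Via Cinder → Sable: 35% × 26% × 73% = 6.643%.
Via Cinder: 35% × 27% = 9.45%.
Total: 36.5% + 6.643% + 9.45% = 52.593%.
Rounded: 52.59%.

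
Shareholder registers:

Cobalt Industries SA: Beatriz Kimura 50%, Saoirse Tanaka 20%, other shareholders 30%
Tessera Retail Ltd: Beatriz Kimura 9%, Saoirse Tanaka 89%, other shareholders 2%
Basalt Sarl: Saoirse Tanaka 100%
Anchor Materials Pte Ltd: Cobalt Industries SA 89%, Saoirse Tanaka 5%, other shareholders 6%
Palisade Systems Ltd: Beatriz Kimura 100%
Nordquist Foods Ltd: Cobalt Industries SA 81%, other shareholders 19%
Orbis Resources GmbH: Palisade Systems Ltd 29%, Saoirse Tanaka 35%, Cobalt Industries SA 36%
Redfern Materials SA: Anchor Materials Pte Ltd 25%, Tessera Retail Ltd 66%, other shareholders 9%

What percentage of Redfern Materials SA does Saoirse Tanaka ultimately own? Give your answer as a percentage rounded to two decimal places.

64.44%

Saoirse reaches Redfern along 3 paths.
Via Cobalt → Anchor: 20% × 89% × 25% = 4.45%.
Via Anchor: 5% × 25% = 1.25%.
Via Tessera: 89% × 66% = 58.74%.
Total: 4.45% + 1.25% + 58.74% = 64.44%.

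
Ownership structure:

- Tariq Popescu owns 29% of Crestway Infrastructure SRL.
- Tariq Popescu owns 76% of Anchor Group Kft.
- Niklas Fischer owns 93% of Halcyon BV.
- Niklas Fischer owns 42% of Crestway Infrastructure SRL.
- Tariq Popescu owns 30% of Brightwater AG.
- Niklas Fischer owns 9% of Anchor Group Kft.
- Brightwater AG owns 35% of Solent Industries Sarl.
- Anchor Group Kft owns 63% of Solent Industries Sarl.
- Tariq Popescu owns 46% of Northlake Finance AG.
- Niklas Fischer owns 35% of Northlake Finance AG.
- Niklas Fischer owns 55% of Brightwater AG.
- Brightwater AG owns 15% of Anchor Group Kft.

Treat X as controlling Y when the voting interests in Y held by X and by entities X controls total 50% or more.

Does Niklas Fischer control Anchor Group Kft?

Niklas holds 55% of Brightwater, so Niklas controls Brightwater.
Niklas holds 93% of Halcyon, so Niklas controls Halcyon.
In Anchor, Niklas's side holds only 9% + 15% = 24%, not ≥ 50%.
So Niklas does not control Anchor.

No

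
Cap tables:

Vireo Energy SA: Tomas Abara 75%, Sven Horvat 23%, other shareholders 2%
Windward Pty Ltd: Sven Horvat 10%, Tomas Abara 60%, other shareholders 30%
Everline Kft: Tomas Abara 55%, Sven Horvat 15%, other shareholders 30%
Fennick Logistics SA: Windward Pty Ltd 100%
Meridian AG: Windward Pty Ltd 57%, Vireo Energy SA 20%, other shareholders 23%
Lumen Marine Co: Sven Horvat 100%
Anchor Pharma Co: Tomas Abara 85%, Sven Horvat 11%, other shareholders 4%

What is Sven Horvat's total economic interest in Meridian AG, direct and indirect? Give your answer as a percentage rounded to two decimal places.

Sven reaches Meridian along 2 paths.
Via Windward: 10% × 57% = 5.7%.
Via Vireo: 23% × 20% = 4.6%.
Total: 5.7% + 4.6% = 10.3%.
Rounded: 10.30%.

10.30%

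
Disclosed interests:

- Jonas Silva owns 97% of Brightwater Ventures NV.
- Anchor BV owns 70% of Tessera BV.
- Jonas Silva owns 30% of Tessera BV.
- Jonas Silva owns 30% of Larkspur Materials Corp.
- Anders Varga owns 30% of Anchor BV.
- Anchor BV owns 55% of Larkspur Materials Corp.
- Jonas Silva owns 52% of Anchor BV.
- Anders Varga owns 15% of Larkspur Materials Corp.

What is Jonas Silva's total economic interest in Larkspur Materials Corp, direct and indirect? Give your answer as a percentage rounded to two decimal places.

Jonas reaches Larkspur along 2 paths.
Via Anchor: 52% × 55% = 28.6%.
Direct stake: 30% = 30%.
Total: 28.6% + 30% = 58.6%.
Rounded: 58.60%.

58.60%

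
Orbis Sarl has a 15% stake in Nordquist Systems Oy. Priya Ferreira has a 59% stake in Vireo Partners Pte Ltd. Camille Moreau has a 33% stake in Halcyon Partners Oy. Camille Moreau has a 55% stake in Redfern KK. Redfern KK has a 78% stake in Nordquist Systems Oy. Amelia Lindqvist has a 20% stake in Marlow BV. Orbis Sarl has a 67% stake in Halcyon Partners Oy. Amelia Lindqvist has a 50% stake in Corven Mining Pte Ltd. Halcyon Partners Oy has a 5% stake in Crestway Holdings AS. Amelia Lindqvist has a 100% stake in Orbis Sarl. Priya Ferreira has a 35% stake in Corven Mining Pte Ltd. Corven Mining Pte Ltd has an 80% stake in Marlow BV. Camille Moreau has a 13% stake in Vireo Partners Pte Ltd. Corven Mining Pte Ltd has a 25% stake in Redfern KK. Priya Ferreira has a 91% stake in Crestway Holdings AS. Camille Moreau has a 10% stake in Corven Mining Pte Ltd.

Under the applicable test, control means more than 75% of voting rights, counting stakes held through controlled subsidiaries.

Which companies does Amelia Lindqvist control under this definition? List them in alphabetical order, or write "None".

Amelia holds 100% of Orbis, so Amelia controls Orbis.
No other company's threshold is met.

Orbis Sarl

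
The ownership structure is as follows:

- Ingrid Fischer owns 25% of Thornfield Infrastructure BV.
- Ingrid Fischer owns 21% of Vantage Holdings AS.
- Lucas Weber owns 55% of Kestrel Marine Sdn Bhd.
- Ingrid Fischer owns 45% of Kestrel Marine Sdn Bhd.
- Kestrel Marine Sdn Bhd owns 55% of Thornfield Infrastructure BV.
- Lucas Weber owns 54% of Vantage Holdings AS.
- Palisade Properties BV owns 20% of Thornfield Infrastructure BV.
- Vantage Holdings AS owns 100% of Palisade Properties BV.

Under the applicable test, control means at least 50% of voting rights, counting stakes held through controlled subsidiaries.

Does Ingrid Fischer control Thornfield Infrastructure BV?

No

Ingrid's largest direct stake is 45% in Kestrel, which does not meet the threshold, so Ingrid controls no company.
In Thornfield, Ingrid's side holds only 25%, not ≥ 50%.
So Ingrid does not control Thornfield.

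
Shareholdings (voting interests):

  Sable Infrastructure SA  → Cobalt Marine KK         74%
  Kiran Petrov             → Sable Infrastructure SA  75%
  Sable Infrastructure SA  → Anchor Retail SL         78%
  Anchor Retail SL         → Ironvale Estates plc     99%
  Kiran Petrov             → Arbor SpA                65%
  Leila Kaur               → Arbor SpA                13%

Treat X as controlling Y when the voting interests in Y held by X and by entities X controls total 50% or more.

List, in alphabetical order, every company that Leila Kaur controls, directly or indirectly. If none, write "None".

None

Leila's largest direct stake is 13% in Arbor, which does not meet the threshold.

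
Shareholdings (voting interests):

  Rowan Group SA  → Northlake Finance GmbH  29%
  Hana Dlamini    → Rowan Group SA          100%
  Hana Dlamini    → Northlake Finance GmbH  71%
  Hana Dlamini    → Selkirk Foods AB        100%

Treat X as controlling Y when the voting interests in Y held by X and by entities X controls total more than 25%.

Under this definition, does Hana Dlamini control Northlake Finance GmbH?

Hana holds 100% of Rowan, so Hana controls Rowan.
Rowan and Hana together hold 29% + 71% = 100% of Northlake, so Hana controls Northlake.

Yes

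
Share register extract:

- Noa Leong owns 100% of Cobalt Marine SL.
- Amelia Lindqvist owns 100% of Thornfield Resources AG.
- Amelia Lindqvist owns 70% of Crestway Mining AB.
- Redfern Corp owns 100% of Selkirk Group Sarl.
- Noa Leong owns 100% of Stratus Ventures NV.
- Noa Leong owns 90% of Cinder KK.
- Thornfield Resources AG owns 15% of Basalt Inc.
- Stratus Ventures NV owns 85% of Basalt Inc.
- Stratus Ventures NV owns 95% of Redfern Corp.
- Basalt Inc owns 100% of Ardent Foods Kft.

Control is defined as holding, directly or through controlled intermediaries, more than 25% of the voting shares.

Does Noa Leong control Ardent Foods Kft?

Noa holds 100% of Stratus, so Noa controls Stratus.
Stratus holds 85% of Basalt, so Noa controls Basalt.
Basalt holds 100% of Ardent, so Noa controls Ardent.

Yes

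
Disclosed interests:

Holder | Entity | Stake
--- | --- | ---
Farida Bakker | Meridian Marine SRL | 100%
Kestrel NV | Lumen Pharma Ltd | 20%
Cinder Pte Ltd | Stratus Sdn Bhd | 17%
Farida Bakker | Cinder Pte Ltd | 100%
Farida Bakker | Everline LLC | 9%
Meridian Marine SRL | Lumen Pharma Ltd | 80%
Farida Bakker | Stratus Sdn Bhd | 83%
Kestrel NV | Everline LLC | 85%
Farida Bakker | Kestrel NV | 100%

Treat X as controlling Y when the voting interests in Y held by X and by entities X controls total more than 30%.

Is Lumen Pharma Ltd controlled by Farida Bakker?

Yes

Farida holds 100% of Meridian, so Farida controls Meridian.
Farida holds 100% of Kestrel, so Farida controls Kestrel.
Kestrel and Meridian together hold 20% + 80% = 100% of Lumen, so Farida controls Lumen.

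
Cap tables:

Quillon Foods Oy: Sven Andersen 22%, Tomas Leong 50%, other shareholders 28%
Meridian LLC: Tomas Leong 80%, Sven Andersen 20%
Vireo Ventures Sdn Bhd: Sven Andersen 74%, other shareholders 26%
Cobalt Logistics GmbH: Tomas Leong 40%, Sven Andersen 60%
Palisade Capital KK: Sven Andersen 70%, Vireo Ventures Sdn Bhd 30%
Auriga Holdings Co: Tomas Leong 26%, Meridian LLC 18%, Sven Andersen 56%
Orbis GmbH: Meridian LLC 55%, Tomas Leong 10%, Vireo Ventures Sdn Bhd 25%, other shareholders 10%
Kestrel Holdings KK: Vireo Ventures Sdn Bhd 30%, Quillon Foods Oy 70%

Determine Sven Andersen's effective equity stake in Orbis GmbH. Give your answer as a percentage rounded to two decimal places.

29.50%

Sven reaches Orbis along 2 paths.
Via Meridian: 20% × 55% = 11%.
Via Vireo: 74% × 25% = 18.5%.
Total: 11% + 18.5% = 29.5%.
Rounded: 29.50%.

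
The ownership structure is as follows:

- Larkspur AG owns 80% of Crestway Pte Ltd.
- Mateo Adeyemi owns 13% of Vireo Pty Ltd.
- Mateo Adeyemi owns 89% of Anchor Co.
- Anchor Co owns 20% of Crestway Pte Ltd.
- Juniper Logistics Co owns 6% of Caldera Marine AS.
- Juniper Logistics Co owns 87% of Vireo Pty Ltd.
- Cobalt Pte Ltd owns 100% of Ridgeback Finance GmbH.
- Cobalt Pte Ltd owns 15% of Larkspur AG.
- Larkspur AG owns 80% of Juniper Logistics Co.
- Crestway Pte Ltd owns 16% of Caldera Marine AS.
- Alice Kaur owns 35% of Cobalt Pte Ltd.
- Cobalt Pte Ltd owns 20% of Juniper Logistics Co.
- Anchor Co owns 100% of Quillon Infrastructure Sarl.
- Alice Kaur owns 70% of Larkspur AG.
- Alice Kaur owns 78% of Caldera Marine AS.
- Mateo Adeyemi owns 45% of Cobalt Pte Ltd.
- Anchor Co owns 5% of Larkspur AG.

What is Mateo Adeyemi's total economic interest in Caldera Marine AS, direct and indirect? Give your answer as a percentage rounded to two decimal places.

Mateo reaches Caldera along 6 paths.
Via Cobalt → Larkspur → Crestway: 45% × 15% × 80% × 16% = 0.864%.
Via Anchor → Larkspur → Crestway: 89% × 5% × 80% × 16% = 0.5696%.
Via Anchor → Crestway: 89% × 20% × 16% = 2.848%.
Via Cobalt → Juniper: 45% × 20% × 6% = 0.54%.
Via Cobalt → Larkspur → Juniper: 45% × 15% × 80% × 6% = 0.324%.
Via Anchor → Larkspur → Juniper: 89% × 5% × 80% × 6% = 0.2136%.
Total: 0.864% + 0.5696% + 2.848% + 0.54% + 0.324% + 0.2136% = 5.3592%.
Rounded: 5.36%.

5.36%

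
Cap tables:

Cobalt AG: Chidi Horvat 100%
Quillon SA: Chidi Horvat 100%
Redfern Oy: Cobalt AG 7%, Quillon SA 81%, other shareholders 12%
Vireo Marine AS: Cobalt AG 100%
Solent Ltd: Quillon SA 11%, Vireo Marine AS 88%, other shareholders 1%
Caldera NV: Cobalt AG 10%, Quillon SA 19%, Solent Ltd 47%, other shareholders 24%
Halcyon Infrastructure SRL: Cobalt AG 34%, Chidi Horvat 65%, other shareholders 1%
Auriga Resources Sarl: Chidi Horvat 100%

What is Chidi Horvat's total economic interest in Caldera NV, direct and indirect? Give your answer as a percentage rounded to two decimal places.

Chidi reaches Caldera along 4 paths.
Via Cobalt: 100% × 10% = 10%.
Via Quillon: 100% × 19% = 19%.
Via Quillon → Solent: 100% × 11% × 47% = 5.17%.
Via Cobalt → Vireo → Solent: 100% × 100% × 88% × 47% = 41.36%.
Total: 10% + 19% + 5.17% + 41.36% = 75.53%.

75.53%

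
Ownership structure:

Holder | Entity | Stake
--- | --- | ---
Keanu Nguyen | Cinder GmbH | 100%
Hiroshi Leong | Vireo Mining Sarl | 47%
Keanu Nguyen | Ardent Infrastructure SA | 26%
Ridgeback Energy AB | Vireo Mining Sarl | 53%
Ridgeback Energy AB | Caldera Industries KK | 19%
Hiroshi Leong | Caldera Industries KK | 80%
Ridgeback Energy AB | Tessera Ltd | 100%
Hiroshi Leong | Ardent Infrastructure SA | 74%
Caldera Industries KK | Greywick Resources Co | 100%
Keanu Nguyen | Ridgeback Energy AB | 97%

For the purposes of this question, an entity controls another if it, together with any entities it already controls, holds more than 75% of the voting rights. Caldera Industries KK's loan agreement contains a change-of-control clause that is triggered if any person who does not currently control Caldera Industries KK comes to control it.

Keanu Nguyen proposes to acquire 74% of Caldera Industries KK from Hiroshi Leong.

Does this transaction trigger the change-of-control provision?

Yes

The purchase adds only to Keanu's holdings (Hiroshi's stake shrinks), so Keanu is the only person who could newly come to control Caldera.
Keanu holds 97% of Ridgeback, so Keanu controls Ridgeback.
Ridgeback holds 100% of Tessera, so Keanu controls Tessera.
Keanu holds 100% of Cinder, so Keanu controls Cinder.
In Caldera, Keanu's side holds only 19%, not > 75%.
So before the transaction, Keanu does not control Caldera.
After the purchase, Keanu holds 74% of Caldera directly, and Hiroshi's stake falls to 6%.
Ridgeback and Keanu together hold 19% + 74% = 93% of Caldera, so Keanu controls Caldera.
Keanu did not control Caldera before and does after, so the clause is triggered.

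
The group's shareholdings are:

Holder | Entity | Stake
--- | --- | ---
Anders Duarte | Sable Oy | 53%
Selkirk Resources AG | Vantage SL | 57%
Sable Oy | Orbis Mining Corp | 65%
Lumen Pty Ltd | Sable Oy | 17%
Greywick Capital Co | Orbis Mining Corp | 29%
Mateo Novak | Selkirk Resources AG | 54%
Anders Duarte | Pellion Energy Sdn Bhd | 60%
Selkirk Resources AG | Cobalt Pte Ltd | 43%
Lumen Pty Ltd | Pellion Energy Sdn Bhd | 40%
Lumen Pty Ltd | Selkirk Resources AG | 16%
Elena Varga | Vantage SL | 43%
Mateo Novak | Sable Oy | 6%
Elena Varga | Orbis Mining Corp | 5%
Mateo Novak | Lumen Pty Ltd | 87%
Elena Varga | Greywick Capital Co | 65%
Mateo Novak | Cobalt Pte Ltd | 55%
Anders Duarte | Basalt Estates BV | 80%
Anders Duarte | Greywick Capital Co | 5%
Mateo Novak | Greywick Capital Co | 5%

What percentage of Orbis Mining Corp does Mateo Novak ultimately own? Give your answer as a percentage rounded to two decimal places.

Mateo reaches Orbis along 3 paths.
Via Greywick: 5% × 29% = 1.45%.
Via Lumen → Sable: 87% × 17% × 65% = 9.6135%.
Via Sable: 6% × 65% = 3.9%.
Total: 1.45% + 9.6135% + 3.9% = 14.9635%.
Rounded: 14.96%.

14.96%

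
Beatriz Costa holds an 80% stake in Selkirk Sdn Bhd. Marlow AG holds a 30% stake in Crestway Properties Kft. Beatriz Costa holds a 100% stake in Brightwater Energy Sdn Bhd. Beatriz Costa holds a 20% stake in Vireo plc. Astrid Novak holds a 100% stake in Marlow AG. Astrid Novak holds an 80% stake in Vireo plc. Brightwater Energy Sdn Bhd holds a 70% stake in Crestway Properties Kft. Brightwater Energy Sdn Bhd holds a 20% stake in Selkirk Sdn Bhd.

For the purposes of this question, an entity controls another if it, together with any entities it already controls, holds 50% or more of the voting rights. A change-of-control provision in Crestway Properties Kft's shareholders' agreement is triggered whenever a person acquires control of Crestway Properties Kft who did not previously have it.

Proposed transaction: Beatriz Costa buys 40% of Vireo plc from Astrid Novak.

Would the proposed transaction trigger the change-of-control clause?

The purchase adds only to Beatriz's holdings (Astrid's stake shrinks), so Beatriz is the only person who could newly come to control Crestway.
Beatriz holds 100% of Brightwater, so Beatriz controls Brightwater.
Brightwater holds 70% of Crestway, so Beatriz controls Crestway.
So Beatriz already controls Crestway before the transaction.
After the purchase, Beatriz's direct stake in Vireo rises to 20% + 40% = 60%, and Astrid's stake falls to 40%.
Beatriz controlled Crestway already, so this is not a new person acquiring control; every other person's position is unchanged or reduced.
No new person acquires control, so the clause is not triggered.

No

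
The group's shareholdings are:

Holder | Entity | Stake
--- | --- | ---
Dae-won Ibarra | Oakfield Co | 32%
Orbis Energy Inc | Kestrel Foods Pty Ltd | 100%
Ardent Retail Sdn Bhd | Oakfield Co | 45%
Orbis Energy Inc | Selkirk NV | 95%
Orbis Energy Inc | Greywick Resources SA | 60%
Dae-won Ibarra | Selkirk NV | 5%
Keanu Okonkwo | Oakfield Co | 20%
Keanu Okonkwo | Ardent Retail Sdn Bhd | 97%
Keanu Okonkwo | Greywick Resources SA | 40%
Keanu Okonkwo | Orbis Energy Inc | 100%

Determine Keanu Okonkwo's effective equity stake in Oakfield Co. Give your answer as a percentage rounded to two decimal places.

63.65%

Keanu reaches Oakfield along 2 paths.
Direct stake: 20% = 20%.
Via Ardent: 97% × 45% = 43.65%.
Total: 20% + 43.65% = 63.65%.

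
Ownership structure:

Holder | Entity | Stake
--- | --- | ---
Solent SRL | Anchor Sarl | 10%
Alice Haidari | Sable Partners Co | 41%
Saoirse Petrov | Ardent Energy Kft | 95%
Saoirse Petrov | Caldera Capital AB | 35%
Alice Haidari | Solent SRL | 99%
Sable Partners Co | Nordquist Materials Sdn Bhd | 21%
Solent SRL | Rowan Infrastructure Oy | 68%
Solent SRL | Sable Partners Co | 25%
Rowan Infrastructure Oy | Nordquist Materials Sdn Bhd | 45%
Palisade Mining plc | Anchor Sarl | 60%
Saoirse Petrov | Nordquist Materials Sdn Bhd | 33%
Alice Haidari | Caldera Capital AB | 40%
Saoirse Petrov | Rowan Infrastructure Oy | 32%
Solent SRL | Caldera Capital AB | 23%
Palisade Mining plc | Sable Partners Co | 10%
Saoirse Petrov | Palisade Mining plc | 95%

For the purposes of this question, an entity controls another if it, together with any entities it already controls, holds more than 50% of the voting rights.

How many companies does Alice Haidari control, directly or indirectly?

Alice holds 99% of Solent, so Alice controls Solent.
Solent holds 68% of Rowan, so Alice controls Rowan.
Alice and Solent together hold 40% + 23% = 63% of Caldera, so Alice controls Caldera.
Alice and Solent together hold 41% + 25% = 66% of Sable, so Alice controls Sable.
Sable and Rowan together hold 21% + 45% = 66% of Nordquist, so Alice controls Nordquist.
No other company's threshold is met.
Alice controls 5 companies.

5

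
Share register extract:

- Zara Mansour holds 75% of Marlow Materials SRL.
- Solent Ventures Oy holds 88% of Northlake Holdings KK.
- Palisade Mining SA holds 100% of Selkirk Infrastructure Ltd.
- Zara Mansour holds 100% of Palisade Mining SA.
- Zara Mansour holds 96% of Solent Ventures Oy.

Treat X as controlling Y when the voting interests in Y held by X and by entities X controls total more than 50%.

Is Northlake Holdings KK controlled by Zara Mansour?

Zara holds 96% of Solent, so Zara controls Solent.
Solent holds 88% of Northlake, so Zara controls Northlake.

Yes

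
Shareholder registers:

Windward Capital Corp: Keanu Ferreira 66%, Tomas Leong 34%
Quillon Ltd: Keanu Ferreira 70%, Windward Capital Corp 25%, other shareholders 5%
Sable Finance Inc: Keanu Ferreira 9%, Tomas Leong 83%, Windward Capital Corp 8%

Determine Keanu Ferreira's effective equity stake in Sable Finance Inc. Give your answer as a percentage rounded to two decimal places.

14.28%

Keanu reaches Sable along 2 paths.
Direct stake: 9% = 9%.
Via Windward: 66% × 8% = 5.28%.
Total: 9% + 5.28% = 14.28%.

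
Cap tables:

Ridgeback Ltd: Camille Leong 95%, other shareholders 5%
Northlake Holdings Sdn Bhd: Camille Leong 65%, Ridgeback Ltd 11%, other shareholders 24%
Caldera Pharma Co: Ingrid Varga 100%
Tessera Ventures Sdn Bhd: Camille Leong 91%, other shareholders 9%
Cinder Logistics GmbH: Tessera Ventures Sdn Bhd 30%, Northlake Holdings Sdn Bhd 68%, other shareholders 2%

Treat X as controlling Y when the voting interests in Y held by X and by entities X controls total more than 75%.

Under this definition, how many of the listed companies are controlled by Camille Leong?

Camille holds 95% of Ridgeback, so Camille controls Ridgeback.
Camille and Ridgeback together hold 65% + 11% = 76% of Northlake, so Camille controls Northlake.
Camille holds 91% of Tessera, so Camille controls Tessera.
Tessera and Northlake together hold 30% + 68% = 98% of Cinder, so Camille controls Cinder.
No other company's threshold is met.
Camille controls 4 companies.

4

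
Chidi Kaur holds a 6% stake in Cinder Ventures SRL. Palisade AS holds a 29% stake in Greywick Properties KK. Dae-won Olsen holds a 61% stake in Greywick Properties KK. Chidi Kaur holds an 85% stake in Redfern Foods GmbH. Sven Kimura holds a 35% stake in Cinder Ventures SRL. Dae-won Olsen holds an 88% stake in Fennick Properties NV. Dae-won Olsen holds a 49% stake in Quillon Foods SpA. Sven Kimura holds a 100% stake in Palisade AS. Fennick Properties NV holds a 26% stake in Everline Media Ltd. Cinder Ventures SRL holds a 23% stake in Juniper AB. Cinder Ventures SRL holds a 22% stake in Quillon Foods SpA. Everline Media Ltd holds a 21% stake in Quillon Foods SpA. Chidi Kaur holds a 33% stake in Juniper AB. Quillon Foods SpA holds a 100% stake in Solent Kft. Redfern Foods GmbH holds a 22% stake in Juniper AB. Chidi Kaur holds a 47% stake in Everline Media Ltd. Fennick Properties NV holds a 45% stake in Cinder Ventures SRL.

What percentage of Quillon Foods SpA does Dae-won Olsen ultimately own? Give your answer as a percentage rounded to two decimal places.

62.52%

Dae-won reaches Quillon along 3 paths.
Direct stake: 49% = 49%.
Via Fennick → Cinder: 88% × 45% × 22% = 8.712%.
Via Fennick → Everline: 88% × 26% × 21% = 4.8048%.
Total: 49% + 8.712% + 4.8048% = 62.5168%.
Rounded: 62.52%.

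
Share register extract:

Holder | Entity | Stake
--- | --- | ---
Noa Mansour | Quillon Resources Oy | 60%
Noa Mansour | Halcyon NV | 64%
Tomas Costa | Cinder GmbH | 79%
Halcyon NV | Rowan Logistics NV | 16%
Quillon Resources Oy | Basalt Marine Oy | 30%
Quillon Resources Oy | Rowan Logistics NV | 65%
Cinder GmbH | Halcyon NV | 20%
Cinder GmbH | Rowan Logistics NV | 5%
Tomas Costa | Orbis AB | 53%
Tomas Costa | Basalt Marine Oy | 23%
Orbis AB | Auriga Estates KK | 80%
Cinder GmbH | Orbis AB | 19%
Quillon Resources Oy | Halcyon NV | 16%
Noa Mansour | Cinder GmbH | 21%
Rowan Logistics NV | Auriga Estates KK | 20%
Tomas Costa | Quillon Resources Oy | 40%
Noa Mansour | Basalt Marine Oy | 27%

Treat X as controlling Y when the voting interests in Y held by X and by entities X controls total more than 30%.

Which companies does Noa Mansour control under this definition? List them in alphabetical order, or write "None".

Noa holds 60% of Quillon, so Noa controls Quillon.
Quillon and Noa together hold 16% + 64% = 80% of Halcyon, so Noa controls Halcyon.
Quillon and Halcyon together hold 65% + 16% = 81% of Rowan, so Noa controls Rowan.
Quillon and Noa together hold 30% + 27% = 57% of Basalt, so Noa controls Basalt.
No other company's threshold is met.

Basalt Marine Oy, Halcyon NV, Quillon Resources Oy, Rowan Logistics NV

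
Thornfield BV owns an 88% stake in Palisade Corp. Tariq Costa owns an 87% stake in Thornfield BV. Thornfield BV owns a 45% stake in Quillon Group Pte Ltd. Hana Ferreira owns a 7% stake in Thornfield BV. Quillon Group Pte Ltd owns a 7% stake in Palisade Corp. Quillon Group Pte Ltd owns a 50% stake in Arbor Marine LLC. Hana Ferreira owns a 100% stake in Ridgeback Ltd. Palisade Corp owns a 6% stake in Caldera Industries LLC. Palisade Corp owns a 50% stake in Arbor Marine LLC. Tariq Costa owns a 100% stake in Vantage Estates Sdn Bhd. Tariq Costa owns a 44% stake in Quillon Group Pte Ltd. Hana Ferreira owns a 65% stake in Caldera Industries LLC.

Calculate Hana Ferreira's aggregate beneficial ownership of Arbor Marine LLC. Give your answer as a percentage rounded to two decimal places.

4.77%

Hana reaches Arbor along 3 paths.
Via Thornfield → Palisade: 7% × 88% × 50% = 3.08%.
Via Thornfield → Quillon → Palisade: 7% × 45% × 7% × 50% = 0.11025%.
Via Thornfield → Quillon: 7% × 45% × 50% = 1.575%.
Total: 3.08% + 0.11025% + 1.575% = 4.76525%.
Rounded: 4.77%.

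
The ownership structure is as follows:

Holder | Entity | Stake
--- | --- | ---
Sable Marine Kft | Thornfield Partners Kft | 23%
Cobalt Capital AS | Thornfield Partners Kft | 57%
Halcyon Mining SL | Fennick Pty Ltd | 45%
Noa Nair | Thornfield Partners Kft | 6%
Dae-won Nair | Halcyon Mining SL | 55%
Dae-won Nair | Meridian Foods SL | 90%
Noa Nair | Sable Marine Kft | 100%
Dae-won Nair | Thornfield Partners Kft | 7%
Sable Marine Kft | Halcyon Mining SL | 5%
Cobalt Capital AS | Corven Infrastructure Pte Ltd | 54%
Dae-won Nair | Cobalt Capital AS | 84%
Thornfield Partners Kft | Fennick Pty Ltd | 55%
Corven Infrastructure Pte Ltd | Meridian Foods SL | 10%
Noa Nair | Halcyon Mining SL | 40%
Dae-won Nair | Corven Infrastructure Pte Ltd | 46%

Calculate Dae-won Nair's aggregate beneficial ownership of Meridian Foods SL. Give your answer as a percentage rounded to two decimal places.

99.14%

Dae-won reaches Meridian along 3 paths.
Direct stake: 90% = 90%.
Via Corven: 46% × 10% = 4.6%.
Via Cobalt → Corven: 84% × 54% × 10% = 4.536%.
Total: 90% + 4.6% + 4.536% = 99.136%.
Rounded: 99.14%.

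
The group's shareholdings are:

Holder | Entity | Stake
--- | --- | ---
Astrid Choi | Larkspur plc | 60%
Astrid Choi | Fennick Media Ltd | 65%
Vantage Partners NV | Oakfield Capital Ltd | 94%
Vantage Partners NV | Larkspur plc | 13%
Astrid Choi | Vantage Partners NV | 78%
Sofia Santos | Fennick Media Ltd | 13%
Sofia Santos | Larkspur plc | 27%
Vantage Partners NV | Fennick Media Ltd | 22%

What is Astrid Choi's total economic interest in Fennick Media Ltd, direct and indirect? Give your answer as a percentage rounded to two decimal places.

82.16%

Astrid reaches Fennick along 2 paths.
Via Vantage: 78% × 22% = 17.16%.
Direct stake: 65% = 65%.
Total: 17.16% + 65% = 82.16%.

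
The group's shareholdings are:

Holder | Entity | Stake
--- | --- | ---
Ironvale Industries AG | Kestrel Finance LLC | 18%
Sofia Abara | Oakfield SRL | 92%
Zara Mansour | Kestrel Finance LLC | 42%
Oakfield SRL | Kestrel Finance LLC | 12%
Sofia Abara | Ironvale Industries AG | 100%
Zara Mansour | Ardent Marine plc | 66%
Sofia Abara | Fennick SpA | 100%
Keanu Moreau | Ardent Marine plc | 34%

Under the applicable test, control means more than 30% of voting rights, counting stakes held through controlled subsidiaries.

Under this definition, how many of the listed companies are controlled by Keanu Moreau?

Keanu holds 34% of Ardent, so Keanu controls Ardent.
No other company's threshold is met.
Keanu controls 1 company.

1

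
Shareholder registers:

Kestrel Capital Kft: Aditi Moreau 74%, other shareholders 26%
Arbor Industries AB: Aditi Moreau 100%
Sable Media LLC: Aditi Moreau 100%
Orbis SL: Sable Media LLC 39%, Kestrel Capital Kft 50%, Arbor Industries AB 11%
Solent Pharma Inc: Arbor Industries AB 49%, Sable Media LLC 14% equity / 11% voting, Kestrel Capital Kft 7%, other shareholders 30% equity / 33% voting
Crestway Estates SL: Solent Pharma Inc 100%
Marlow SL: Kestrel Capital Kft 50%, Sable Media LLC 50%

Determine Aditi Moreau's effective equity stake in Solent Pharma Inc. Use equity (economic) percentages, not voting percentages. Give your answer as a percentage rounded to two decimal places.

Aditi reaches Solent along 3 paths.
Via Arbor: 100% × 49% = 49%.
Via Sable: 100% × 14% = 14%.
Via Kestrel: 74% × 7% = 5.18%.
Total: 49% + 14% + 5.18% = 68.18%.

68.18%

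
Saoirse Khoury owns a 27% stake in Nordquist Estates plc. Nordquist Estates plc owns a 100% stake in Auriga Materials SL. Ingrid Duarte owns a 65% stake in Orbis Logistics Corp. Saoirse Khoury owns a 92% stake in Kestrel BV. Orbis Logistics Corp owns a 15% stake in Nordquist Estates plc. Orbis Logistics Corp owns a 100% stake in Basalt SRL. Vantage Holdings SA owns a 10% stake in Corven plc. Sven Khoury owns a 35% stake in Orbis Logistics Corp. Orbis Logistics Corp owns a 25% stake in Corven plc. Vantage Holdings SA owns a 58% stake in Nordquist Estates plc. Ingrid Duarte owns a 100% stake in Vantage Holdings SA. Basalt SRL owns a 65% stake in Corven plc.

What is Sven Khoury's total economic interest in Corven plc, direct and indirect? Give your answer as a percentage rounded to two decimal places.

Sven reaches Corven along 2 paths.
Via Orbis → Basalt: 35% × 100% × 65% = 22.75%.
Via Orbis: 35% × 25% = 8.75%.
Total: 22.75% + 8.75% = 31.5%.
Rounded: 31.50%.

31.50%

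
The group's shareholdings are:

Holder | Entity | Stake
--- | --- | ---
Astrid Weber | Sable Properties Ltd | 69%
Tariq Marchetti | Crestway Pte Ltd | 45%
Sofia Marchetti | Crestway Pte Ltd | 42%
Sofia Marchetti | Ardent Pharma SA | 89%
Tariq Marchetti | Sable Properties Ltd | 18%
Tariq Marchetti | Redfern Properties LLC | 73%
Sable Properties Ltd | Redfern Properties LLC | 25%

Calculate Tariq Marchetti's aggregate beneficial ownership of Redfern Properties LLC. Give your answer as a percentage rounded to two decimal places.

Tariq reaches Redfern along 2 paths.
Via Sable: 18% × 25% = 4.5%.
Direct stake: 73% = 73%.
Total: 4.5% + 73% = 77.5%.
Rounded: 77.50%.

77.50%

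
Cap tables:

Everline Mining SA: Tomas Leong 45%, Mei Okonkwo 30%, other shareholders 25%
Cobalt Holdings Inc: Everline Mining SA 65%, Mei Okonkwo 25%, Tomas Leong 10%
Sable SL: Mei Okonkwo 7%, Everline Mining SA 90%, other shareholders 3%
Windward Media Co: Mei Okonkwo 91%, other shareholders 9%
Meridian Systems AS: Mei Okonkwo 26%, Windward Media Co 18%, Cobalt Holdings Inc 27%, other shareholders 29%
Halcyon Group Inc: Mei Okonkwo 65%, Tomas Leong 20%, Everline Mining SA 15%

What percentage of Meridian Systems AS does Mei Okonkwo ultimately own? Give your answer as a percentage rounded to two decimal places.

54.40%

Mei reaches Meridian along 4 paths.
Direct stake: 26% = 26%.
Via Windward: 91% × 18% = 16.38%.
Via Everline → Cobalt: 30% × 65% × 27% = 5.265%.
Via Cobalt: 25% × 27% = 6.75%.
Total: 26% + 16.38% + 5.265% + 6.75% = 54.395%.
Rounded: 54.40%.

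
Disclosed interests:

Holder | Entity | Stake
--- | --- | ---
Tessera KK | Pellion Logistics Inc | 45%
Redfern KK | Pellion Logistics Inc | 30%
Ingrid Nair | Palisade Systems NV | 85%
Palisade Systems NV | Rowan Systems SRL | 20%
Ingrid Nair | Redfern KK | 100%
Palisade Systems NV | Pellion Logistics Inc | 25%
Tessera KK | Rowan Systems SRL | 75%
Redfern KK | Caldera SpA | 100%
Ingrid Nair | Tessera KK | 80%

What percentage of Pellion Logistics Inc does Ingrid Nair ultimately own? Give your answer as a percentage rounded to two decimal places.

Ingrid reaches Pellion along 3 paths.
Via Tessera: 80% × 45% = 36%.
Via Redfern: 100% × 30% = 30%.
Via Palisade: 85% × 25% = 21.25%.
Total: 36% + 30% + 21.25% = 87.25%.

87.25%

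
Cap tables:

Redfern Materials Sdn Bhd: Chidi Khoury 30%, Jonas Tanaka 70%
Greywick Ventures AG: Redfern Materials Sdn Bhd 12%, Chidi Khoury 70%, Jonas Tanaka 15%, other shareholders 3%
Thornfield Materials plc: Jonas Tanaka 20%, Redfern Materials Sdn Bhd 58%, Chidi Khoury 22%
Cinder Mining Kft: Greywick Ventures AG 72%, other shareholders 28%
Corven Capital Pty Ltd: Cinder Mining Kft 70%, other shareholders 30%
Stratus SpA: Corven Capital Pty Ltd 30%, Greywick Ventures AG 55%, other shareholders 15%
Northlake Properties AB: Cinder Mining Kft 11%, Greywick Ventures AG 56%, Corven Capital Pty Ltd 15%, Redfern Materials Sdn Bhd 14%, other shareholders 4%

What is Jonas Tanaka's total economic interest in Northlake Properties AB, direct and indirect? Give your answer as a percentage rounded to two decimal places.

26.53%

Jonas reaches Northlake along 7 paths.
Via Redfern → Greywick → Cinder: 70% × 12% × 72% × 11% = 0.66528%.
Via Greywick → Cinder: 15% × 72% × 11% = 1.188%.
Via Redfern → Greywick: 70% × 12% × 56% = 4.704%.
Via Greywick: 15% × 56% = 8.4%.
Via Redfern → Greywick → Cinder → Corven: 70% × 12% × 72% × 70% × 15% = 0.63504%.
Via Greywick → Cinder → Corven: 15% × 72% × 70% × 15% = 1.134%.
Via Redfern: 70% × 14% = 9.8%.
Total: 0.66528% + 1.188% + 4.704% + 8.4% + 0.63504% + 1.134% + 9.8% = 26.52632%.
Rounded: 26.53%.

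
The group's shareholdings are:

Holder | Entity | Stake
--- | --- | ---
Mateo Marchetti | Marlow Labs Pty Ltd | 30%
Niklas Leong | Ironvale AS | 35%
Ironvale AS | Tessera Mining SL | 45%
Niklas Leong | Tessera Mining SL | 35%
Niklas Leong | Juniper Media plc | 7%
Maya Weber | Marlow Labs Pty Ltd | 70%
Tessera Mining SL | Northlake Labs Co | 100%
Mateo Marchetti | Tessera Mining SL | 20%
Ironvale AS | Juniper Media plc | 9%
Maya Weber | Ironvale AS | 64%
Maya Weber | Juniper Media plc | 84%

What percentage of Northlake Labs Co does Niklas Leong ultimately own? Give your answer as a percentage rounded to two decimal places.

Niklas reaches Northlake along 2 paths.
Via Ironvale → Tessera: 35% × 45% × 100% = 15.75%.
Via Tessera: 35% × 100% = 35%.
Total: 15.75% + 35% = 50.75%.

50.75%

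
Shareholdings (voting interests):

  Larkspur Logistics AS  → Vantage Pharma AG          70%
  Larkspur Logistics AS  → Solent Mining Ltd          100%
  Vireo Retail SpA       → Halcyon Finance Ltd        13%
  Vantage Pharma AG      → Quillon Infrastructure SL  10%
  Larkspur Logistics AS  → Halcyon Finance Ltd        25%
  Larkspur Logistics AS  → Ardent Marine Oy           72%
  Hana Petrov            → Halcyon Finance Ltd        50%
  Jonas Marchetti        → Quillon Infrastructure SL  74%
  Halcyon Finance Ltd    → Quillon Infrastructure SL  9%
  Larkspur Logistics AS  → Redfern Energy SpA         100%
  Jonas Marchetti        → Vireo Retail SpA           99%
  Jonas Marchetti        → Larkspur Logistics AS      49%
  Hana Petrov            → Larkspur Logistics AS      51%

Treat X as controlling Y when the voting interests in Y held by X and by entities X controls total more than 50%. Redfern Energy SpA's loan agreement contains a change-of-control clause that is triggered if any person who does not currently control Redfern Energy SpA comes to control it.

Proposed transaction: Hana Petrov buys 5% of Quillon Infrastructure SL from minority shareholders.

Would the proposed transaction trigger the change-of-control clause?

The purchase changes only Hana's holdings, so Hana is the only person who could newly come to control Redfern.
Hana holds 51% of Larkspur, so Hana controls Larkspur.
Larkspur holds 100% of Redfern, so Hana controls Redfern.
So Hana already controls Redfern before the transaction.
After the purchase, Hana holds 5% of Quillon directly.
Hana controlled Redfern already, so this is not a new person acquiring control; every other person's position is unchanged or reduced.
No new person acquires control, so the clause is not triggered.

No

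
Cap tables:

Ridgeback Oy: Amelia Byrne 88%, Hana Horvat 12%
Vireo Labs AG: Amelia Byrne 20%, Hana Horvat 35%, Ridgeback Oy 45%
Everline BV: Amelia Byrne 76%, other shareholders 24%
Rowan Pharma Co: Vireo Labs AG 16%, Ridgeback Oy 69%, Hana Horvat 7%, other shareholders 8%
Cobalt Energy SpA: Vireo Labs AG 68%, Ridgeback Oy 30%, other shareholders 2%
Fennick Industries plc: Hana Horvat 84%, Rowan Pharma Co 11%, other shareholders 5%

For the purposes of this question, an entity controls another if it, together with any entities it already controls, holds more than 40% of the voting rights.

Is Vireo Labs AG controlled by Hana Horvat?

Hana holds 84% of Fennick, so Hana controls Fennick.
In Vireo, Hana's side holds only 35%, not > 40%.
So Hana does not control Vireo.

No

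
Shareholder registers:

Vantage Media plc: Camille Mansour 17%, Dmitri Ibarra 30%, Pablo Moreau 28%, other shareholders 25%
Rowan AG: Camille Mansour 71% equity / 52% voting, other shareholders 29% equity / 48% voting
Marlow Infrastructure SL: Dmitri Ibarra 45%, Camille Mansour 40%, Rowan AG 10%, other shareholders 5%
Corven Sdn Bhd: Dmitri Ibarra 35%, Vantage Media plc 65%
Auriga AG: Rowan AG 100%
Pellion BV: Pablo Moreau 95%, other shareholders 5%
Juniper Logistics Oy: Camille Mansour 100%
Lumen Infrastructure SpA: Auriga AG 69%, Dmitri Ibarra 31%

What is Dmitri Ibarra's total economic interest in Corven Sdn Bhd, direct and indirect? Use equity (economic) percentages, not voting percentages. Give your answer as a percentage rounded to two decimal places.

54.50%

Dmitri reaches Corven along 2 paths.
Direct stake: 35% = 35%.
Via Vantage: 30% × 65% = 19.5%.
Total: 35% + 19.5% = 54.5%.
Rounded: 54.50%.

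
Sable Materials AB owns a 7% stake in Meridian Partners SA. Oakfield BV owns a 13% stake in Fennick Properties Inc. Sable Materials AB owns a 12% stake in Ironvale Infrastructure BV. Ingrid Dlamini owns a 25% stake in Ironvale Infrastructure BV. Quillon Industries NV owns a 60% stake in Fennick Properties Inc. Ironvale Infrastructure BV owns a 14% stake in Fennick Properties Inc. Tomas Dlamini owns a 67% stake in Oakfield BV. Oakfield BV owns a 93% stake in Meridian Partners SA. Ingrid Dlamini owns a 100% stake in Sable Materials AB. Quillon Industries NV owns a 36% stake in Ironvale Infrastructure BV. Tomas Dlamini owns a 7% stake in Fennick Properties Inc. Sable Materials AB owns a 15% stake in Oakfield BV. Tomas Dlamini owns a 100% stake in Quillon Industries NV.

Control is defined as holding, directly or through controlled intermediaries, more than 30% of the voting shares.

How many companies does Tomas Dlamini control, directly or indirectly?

Tomas holds 67% of Oakfield, so Tomas controls Oakfield.
Tomas holds 100% of Quillon, so Tomas controls Quillon.
Quillon holds 36% of Ironvale, so Tomas controls Ironvale.
Oakfield and Quillon and Tomas and Ironvale together hold 13% + 60% + 7% + 14% = 94% of Fennick, so Tomas controls Fennick.
Oakfield holds 93% of Meridian, so Tomas controls Meridian.
No other company's threshold is met.
Tomas controls 5 companies.

5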